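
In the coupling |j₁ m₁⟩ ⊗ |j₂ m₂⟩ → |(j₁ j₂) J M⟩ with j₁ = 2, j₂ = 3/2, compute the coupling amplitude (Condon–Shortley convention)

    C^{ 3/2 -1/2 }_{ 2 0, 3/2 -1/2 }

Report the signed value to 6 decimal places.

-0.447214  (= −√(1/5))

triangle: 2!·2!·1!/6! = 4/720
(j±m)!: 2!·2!·1!·2!·1!·2! = 16
prefactor² = (2J+1)·Δ·N² = 16/45
  k=0: +1/(0!·2!·2!·1!·0!·0!) = 1/4
  k=1: −1/(1!·1!·1!·0!·1!·1!) = -1
Σ = -3/4  ⇒  CG² = 16/45·(-3/4)² = 1/5
CG = −√(1/5) = -0.447214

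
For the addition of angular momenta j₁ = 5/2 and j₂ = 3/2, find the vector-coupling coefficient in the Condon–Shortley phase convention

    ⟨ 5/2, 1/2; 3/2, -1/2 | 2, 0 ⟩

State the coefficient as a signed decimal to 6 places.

−√(1/14) ≈ -0.267261

j₁+j₂−J=2  J+j₁−j₂=3  J−j₁+j₂=1  j₁+j₂+J+1=7
(j₁±m₁, j₂±m₂, J±M) = (3,2,1,2,2,2)
P² = 8/7
sum k=0..1:
  [0] +1/4 = 1/4
  [1] −1/2 = -1/2
S = -1/4
C² = P²·S² = 1/14 ; C = -0.267261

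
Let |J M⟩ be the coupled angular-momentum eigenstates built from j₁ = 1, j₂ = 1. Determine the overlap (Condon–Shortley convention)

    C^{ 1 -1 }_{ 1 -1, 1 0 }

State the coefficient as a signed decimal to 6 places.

√[3·1!1!1!/4! · 0!2!1!1!0!2!] = √(1/2)
  +(−1)^1/∏(1,0,1,0,0,1)! = -1  (running -1)
⟨..|..⟩ = √(1/2)·(-1) = -0.707107

−√(1/2) = -0.707107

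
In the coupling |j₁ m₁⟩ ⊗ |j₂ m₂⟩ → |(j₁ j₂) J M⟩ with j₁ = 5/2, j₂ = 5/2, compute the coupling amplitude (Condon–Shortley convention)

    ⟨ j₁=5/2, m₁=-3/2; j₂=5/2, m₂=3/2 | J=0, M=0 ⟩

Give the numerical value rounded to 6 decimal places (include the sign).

triangle: 5!·0!·0!/6! = 120/720
(j±m)!: 1!·4!·4!·1!·0!·0! = 576
prefactor² = (2J+1)·Δ·N² = 96
  k=4: +1/(4!·1!·0!·0!·0!·0!) = 1/24
Σ = 1/24  ⇒  CG² = 96·1/24² = 1/6
CG = +√(1/6) = +0.408248

+0.408248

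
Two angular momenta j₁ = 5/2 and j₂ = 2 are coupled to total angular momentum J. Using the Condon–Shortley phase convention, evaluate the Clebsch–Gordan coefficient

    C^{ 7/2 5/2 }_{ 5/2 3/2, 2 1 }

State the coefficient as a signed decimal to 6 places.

+√(1/63) ≈ +0.125988

triangle: 1!·4!·3!/9! = 144/362880
(j±m)!: 4!·1!·3!·1!·6!·1! = 103680
prefactor² = (2J+1)·Δ·N² = 2304/7
  k=0: +1/(0!·1!·1!·3!·3!·0!) = 1/36
  k=1: −1/(1!·0!·0!·2!·4!·1!) = -1/48
Σ = 1/144  ⇒  CG² = 2304/7·1/144² = 1/63
CG = +√(1/63) = +0.125988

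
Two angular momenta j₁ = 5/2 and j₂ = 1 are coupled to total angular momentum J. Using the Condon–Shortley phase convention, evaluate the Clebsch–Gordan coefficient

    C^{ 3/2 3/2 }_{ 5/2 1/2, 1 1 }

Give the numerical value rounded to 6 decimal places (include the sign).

triangle: 2!·3!·0!/6! = 12/720
(j±m)!: 3!·2!·2!·0!·3!·0! = 144
prefactor² = (2J+1)·Δ·N² = 48/5
  k=2: +1/(2!·0!·0!·0!·3!·0!) = 1/12
Σ = 1/12  ⇒  CG² = 48/5·1/12² = 1/15
CG = +√(1/15) = +0.258199

+0.258199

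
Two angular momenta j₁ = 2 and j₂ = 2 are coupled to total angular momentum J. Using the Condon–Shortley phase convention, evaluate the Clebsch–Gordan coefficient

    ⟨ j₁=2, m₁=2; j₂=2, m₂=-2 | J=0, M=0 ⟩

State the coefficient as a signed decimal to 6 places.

+√(1/5) = +0.447214

triangle: 4!·0!·0!/5! = 24/120
(j±m)!: 4!·0!·0!·4!·0!·0! = 576
prefactor² = (2J+1)·Δ·N² = 576/5
  k=0: +1/(0!·4!·0!·0!·0!·0!) = 1/24
Σ = 1/24  ⇒  CG² = 576/5·1/24² = 1/5
CG = +√(1/5) = +0.447214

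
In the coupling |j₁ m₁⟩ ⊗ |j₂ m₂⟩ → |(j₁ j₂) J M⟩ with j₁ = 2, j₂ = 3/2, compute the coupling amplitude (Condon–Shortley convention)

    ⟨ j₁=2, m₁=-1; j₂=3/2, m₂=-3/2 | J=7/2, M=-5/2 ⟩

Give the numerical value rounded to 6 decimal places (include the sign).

+0.755929

triangle: 0!×4!×3!/8! = 144/40320
(j±m)!: 1!×3!×0!×3!×1!×6! = 25920
prefactor² = (2J+1)×Δ×N² = 5184/7
  k=0: +1/(0!×0!×3!×0!×1!×3!) = 1/36
Σ = 1/36  ⇒  CG² = 5184/7×1/36² = 4/7
CG = +√(4/7) = +0.755929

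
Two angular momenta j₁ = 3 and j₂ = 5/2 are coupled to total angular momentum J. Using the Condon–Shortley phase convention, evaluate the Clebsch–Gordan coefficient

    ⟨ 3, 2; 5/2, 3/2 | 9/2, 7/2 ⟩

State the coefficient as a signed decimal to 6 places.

+√(1/99) ≈ +0.100504

√[10·1!5!4!/11! · 5!1!4!1!8!1!] = √(921600/11)
  +(−1)^0/∏(0,1,1,4,4,0)! = 1/576  (running 1/576)
  +(−1)^1/∏(1,0,0,3,5,1)! = -1/720  (running 1/2880)
⟨..|..⟩ = √(921600/11)·(1/2880) = +0.100504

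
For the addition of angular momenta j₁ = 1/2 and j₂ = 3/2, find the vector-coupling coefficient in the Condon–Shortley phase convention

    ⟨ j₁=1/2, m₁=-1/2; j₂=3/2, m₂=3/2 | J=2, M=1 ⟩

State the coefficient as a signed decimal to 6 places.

+√(1/4) ≈ +0.500000

√[5·0!1!3!/5! · 0!1!3!0!3!1!] = √(9)
  +(−1)^0/∏(0,0,1,3,0,0)! = 1/6  (running 1/6)
⟨..|..⟩ = √(9)·(1/6) = +0.500000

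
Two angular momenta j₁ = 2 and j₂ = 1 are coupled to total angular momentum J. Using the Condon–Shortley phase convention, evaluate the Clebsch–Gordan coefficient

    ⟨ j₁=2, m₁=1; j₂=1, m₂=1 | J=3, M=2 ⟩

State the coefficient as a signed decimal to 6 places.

+0.816497  (= +√(2/3))

triangle: 0!·4!·2!/7! = 48/5040
(j±m)!: 3!·1!·2!·0!·5!·1! = 1440
prefactor² = (2J+1)·Δ·N² = 96
  k=0: +1/(0!·0!·1!·2!·3!·0!) = 1/12
Σ = 1/12  ⇒  CG² = 96·1/12² = 2/3
CG = +√(2/3) = +0.816497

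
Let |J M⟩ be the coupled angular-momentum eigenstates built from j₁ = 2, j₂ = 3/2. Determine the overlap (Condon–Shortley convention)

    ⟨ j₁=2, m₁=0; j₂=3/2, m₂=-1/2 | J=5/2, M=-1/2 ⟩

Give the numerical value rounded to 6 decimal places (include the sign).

+0.292770

j₁+j₂−J=1  J+j₁−j₂=3  J−j₁+j₂=2  j₁+j₂+J+1=7
(j₁±m₁, j₂±m₂, J±M) = (2,2,1,2,2,3)
P² = 48/35
sum k=0..1:
  [0] +1/2 = 1/2
  [1] −1/4 = -1/4
S = 1/4
C² = P²·S² = 3/35 ; C = +0.292770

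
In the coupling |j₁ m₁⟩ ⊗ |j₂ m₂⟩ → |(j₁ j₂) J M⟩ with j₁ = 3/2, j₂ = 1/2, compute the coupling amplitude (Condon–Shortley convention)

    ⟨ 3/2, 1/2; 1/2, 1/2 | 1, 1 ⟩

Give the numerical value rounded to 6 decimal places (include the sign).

−√(1/4) = -0.500000

j₁+j₂−J=1  J+j₁−j₂=2  J−j₁+j₂=0  j₁+j₂+J+1=4
(j₁±m₁, j₂±m₂, J±M) = (2,1,1,0,2,0)
P² = 1
sum k=1..1:
  [1] −1/2 = -1/2
S = -1/2
C² = P²·S² = 1/4 ; C = -0.500000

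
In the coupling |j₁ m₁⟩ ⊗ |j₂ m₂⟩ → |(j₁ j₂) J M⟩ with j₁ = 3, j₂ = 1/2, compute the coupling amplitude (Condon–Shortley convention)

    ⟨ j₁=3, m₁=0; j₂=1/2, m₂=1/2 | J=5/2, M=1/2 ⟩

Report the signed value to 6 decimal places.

triangle: 1!·5!·0!/7! = 120/5040
(j±m)!: 3!·3!·1!·0!·3!·2! = 432
prefactor² = (2J+1)·Δ·N² = 432/7
  k=1: −1/(1!·0!·2!·0!·3!·0!) = -1/12
Σ = -1/12  ⇒  CG² = 432/7·(-1/12)² = 3/7
CG = −√(3/7) = -0.654654

−√(3/7) = -0.654654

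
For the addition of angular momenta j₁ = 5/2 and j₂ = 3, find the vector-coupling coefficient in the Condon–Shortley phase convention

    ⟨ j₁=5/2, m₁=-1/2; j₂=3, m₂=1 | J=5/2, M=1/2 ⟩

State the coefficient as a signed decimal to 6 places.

+√(8/35) = +0.478091

j₁+j₂−J=3  J+j₁−j₂=2  J−j₁+j₂=3  j₁+j₂+J+1=9
(j₁±m₁, j₂±m₂, J±M) = (2,3,4,2,3,2)
P² = 288/35
sum k=1..3:
  [1] −1/24 = -1/24
  [2] +1/4 = 1/4
  [3] −1/24 = -1/24
S = 1/6
C² = P²·S² = 8/35 ; C = +0.478091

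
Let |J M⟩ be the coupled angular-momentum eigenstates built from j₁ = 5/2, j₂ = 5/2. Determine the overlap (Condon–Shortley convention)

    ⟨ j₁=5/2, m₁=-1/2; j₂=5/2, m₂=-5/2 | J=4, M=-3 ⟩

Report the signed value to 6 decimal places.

√[9·1!4!4!/10! · 2!3!0!5!1!7!] = √(10368)
  +(−1)^0/∏(0,1,3,0,1,4)! = 1/144  (running 1/144)
⟨..|..⟩ = √(10368)·(1/144) = +0.707107

+√(1/2) ≈ +0.707107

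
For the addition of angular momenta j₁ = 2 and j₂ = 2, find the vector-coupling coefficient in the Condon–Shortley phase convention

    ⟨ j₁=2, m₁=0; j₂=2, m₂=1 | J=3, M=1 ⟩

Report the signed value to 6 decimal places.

triangle: 1!×3!×3!/8! = 36/40320
(j±m)!: 2!×2!×3!×1!×4!×2! = 1152
prefactor² = (2J+1)×Δ×N² = 36/5
  k=0: +1/(0!×1!×2!×3!×1!×0!) = 1/12
  k=1: −1/(1!×0!×1!×2!×2!×1!) = -1/4
Σ = -1/6  ⇒  CG² = 36/5×(-1/6)² = 1/5
CG = −√(1/5) = -0.447214

-0.447214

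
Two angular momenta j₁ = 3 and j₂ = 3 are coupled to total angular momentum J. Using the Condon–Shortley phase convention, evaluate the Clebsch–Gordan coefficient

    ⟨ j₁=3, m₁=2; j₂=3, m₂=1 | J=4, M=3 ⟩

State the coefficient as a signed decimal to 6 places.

−√(1/11) = -0.301511

triangle: 2!×4!×4!/11! = 1152/39916800
(j±m)!: 5!×1!×4!×2!×7!×1! = 29030400
prefactor² = (2J+1)×Δ×N² = 82944/11
  k=0: +1/(0!×2!×1!×4!×3!×0!) = 1/288
  k=1: −1/(1!×1!×0!×3!×4!×1!) = -1/144
Σ = -1/288  ⇒  CG² = 82944/11×(-1/288)² = 1/11
CG = −√(1/11) = -0.301511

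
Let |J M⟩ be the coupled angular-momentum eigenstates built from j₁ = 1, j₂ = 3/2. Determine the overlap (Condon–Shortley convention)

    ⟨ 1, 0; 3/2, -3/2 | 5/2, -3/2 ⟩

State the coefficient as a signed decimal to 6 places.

j₁+j₂−J=0  J+j₁−j₂=2  J−j₁+j₂=3  j₁+j₂+J+1=6
(j₁±m₁, j₂±m₂, J±M) = (1,1,0,3,1,4)
P² = 72/5
sum k=0..0:
  [0] +1/6 = 1/6
S = 1/6
C² = P²·S² = 2/5 ; C = +0.632456

+√(2/5) = +0.632456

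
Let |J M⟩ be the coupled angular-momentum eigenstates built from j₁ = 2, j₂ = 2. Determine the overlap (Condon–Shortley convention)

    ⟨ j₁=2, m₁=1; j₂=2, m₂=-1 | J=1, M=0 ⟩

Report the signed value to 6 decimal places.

-0.316228  (= −√(1/10))

triangle: 3!*1!*1!/6! = 6/720
(j±m)!: 3!*1!*1!*3!*1!*1! = 36
prefactor² = (2J+1)*Δ*N² = 9/10
  k=0: +1/(0!*3!*1!*1!*0!*0!) = 1/6
  k=1: −1/(1!*2!*0!*0!*1!*1!) = -1/2
Σ = -1/3  ⇒  CG² = 9/10*(-1/3)² = 1/10
CG = −√(1/10) = -0.316228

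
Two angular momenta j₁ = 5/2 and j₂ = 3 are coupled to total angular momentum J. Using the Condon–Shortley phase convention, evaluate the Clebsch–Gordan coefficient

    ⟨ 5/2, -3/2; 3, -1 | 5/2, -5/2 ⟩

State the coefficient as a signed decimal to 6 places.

√[6·3!2!3!/9! · 1!4!2!4!0!5!] = √(1152/7)
  +(−1)^2/∏(2,1,2,0,0,3)! = 1/24  (running 1/24)
⟨..|..⟩ = √(1152/7)·(1/24) = +0.534522

+0.534522  (= +√(2/7))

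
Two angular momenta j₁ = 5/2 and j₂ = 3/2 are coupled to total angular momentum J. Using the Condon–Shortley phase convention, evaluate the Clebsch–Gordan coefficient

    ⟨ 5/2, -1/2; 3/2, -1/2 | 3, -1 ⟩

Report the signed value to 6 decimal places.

+0.129099  (= +√(1/60))

triangle: 1!·4!·2!/8! = 48/40320
(j±m)!: 2!·3!·1!·2!·2!·4! = 1152
prefactor² = (2J+1)·Δ·N² = 48/5
  k=0: +1/(0!·1!·3!·1!·1!·1!) = 1/6
  k=1: −1/(1!·0!·2!·0!·2!·2!) = -1/8
Σ = 1/24  ⇒  CG² = 48/5·1/24² = 1/60
CG = +√(1/60) = +0.129099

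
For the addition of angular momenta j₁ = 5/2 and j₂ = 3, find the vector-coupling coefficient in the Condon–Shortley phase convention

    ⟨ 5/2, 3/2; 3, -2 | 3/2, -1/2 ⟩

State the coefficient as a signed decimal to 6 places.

−√(1/21) ≈ -0.218218

triangle: 4!*1!*2!/8! = 48/40320
(j±m)!: 4!*1!*1!*5!*1!*2! = 5760
prefactor² = (2J+1)*Δ*N² = 192/7
  k=0: +1/(0!*4!*1!*1!*0!*1!) = 1/24
  k=1: −1/(1!*3!*0!*0!*1!*2!) = -1/12
Σ = -1/24  ⇒  CG² = 192/7*(-1/24)² = 1/21
CG = −√(1/21) = -0.218218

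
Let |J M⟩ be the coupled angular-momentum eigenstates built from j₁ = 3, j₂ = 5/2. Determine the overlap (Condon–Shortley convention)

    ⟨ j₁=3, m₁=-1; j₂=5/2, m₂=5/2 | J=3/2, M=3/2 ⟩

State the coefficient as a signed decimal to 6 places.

+√(1/14) ≈ +0.267261

j₁+j₂−J=4  J+j₁−j₂=2  J−j₁+j₂=1  j₁+j₂+J+1=8
(j₁±m₁, j₂±m₂, J±M) = (2,4,5,0,3,0)
P² = 1152/7
sum k=4..4:
  [4] +1/48 = 1/48
S = 1/48
C² = P²·S² = 1/14 ; C = +0.267261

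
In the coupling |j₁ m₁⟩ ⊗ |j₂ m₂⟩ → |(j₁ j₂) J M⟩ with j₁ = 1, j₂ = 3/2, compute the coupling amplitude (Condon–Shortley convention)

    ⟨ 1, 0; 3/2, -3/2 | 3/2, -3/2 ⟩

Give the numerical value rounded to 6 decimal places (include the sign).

+√(3/5) ≈ +0.774597

triangle: 1!*1!*2!/5! = 2/120
(j±m)!: 1!*1!*0!*3!*0!*3! = 36
prefactor² = (2J+1)*Δ*N² = 12/5
  k=0: +1/(0!*1!*1!*0!*0!*2!) = 1/2
Σ = 1/2  ⇒  CG² = 12/5*1/2² = 3/5
CG = +√(3/5) = +0.774597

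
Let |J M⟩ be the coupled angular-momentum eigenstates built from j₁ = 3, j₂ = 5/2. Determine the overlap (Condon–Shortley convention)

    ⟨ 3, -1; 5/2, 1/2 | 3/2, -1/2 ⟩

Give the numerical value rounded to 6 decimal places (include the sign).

j₁+j₂−J=4  J+j₁−j₂=2  J−j₁+j₂=1  j₁+j₂+J+1=8
(j₁±m₁, j₂±m₂, J±M) = (2,4,3,2,1,2)
P² = 192/35
sum k=2..3:
  [2] +1/8 = 1/8
  [3] −1/6 = -1/6
S = -1/24
C² = P²·S² = 1/105 ; C = -0.097590

−√(1/105) = -0.097590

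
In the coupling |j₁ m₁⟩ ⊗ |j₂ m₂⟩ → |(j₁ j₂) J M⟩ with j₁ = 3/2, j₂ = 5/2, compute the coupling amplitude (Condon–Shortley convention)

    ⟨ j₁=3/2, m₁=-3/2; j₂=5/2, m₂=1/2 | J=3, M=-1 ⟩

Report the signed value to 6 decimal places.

triangle: 1!*2!*4!/8! = 48/40320
(j±m)!: 0!*3!*3!*2!*2!*4! = 3456
prefactor² = (2J+1)*Δ*N² = 144/5
  k=1: −1/(1!*0!*2!*2!*0!*2!) = -1/8
Σ = -1/8  ⇒  CG² = 144/5*(-1/8)² = 9/20
CG = −√(9/20) = -0.670820

−√(9/20) = -0.670820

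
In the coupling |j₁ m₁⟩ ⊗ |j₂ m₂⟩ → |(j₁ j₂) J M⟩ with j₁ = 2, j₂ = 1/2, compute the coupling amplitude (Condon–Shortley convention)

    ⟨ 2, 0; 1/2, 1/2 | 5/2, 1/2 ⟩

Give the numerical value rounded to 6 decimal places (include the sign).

j₁+j₂−J=0  J+j₁−j₂=4  J−j₁+j₂=1  j₁+j₂+J+1=6
(j₁±m₁, j₂±m₂, J±M) = (2,2,1,0,3,2)
P² = 48/5
sum k=0..0:
  [0] +1/4 = 1/4
S = 1/4
C² = P²·S² = 3/5 ; C = +0.774597

+0.774597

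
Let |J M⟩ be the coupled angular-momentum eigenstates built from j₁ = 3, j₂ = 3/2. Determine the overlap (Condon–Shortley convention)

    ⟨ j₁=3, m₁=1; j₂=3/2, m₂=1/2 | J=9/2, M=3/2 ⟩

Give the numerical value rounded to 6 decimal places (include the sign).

√[10·0!6!3!/10! · 4!2!2!1!6!3!] = √(34560/7)
  +(−1)^0/∏(0,0,2,2,4,1)! = 1/96  (running 1/96)
⟨..|..⟩ = √(34560/7)·(1/96) = +0.731925

+0.731925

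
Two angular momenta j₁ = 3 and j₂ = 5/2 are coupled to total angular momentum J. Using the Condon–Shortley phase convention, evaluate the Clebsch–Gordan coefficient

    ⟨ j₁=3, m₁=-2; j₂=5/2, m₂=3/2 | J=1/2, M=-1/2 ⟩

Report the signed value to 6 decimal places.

+0.487950

j₁+j₂−J=5  J+j₁−j₂=1  J−j₁+j₂=0  j₁+j₂+J+1=7
(j₁±m₁, j₂±m₂, J±M) = (1,5,4,1,0,1)
P² = 960/7
sum k=4..4:
  [4] +1/24 = 1/24
S = 1/24
C² = P²·S² = 5/21 ; C = +0.487950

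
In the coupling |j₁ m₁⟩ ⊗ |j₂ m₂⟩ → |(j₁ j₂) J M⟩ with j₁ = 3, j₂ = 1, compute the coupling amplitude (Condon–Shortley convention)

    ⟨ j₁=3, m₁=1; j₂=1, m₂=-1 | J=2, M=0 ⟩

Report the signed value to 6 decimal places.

j₁+j₂−J=2  J+j₁−j₂=4  J−j₁+j₂=0  j₁+j₂+J+1=7
(j₁±m₁, j₂±m₂, J±M) = (4,2,0,2,2,2)
P² = 128/7
sum k=0..0:
  [0] +1/8 = 1/8
S = 1/8
C² = P²·S² = 2/7 ; C = +0.534522

+0.534522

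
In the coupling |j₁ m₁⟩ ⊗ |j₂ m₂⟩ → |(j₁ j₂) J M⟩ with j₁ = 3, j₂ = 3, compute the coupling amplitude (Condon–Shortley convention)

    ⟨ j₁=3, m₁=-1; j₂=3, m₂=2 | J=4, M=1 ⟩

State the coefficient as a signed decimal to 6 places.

√[9·2!4!4!/11! · 2!4!5!1!5!3!] = √(82944/77)
  +(−1)^1/∏(1,1,3,4,1,0)! = -1/144  (running -1/144)
  +(−1)^2/∏(2,0,2,3,2,1)! = 1/48  (running 1/72)
⟨..|..⟩ = √(82944/77)·(1/72) = +0.455842

+0.455842  (= +√(16/77))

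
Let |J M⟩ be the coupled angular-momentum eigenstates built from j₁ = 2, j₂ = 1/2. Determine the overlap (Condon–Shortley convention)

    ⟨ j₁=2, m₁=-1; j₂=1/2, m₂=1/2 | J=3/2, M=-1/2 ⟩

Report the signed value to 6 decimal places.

√[4·1!3!0!/5! · 1!3!1!0!1!2!] = √(12/5)
  +(−1)^1/∏(1,0,2,0,1,0)! = -1/2  (running -1/2)
⟨..|..⟩ = √(12/5)·(-1/2) = -0.774597

-0.774597  (= −√(3/5))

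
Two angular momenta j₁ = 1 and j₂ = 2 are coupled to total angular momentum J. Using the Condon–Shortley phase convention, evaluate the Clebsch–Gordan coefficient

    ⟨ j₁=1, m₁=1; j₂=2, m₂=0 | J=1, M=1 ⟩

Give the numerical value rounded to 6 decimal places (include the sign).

+0.316228

triangle: 2!·0!·2!/5! = 4/120
(j±m)!: 2!·0!·2!·2!·2!·0! = 16
prefactor² = (2J+1)·Δ·N² = 8/5
  k=0: +1/(0!·2!·0!·2!·0!·0!) = 1/4
Σ = 1/4  ⇒  CG² = 8/5·1/4² = 1/10
CG = +√(1/10) = +0.316228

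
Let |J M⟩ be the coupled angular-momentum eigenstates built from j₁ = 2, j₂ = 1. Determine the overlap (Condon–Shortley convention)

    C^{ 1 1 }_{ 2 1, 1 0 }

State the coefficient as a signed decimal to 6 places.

triangle: 2!·2!·0!/5! = 4/120
(j±m)!: 3!·1!·1!·1!·2!·0! = 12
prefactor² = (2J+1)·Δ·N² = 6/5
  k=1: −1/(1!·1!·0!·0!·2!·0!) = -1/2
Σ = -1/2  ⇒  CG² = 6/5·(-1/2)² = 3/10
CG = −√(3/10) = -0.547723

-0.547723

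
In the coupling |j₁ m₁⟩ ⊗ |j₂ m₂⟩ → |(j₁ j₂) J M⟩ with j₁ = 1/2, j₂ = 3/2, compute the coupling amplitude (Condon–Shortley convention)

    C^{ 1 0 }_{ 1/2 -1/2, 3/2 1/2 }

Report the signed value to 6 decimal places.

−√(1/2) ≈ -0.707107

triangle: 1!·0!·2!/4! = 2/24
(j±m)!: 0!·1!·2!·1!·1!·1! = 2
prefactor² = (2J+1)·Δ·N² = 1/2
  k=1: −1/(1!·0!·0!·1!·0!·1!) = -1
Σ = -1  ⇒  CG² = 1/2·(-1)² = 1/2
CG = −√(1/2) = -0.707107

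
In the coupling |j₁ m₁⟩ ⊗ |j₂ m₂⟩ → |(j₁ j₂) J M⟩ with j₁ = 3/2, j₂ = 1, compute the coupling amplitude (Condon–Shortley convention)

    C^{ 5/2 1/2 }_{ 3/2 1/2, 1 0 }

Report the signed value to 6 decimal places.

+0.774597

√[6·0!3!2!/6! · 2!1!1!1!3!2!] = √(12/5)
  +(−1)^0/∏(0,0,1,1,2,1)! = 1/2  (running 1/2)
⟨..|..⟩ = √(12/5)·(1/2) = +0.774597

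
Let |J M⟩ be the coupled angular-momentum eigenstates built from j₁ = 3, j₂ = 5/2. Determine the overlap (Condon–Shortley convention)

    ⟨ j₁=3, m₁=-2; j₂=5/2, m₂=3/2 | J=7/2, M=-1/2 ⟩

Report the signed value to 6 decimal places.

√[8·2!4!3!/10! · 1!5!4!1!3!4!] = √(9216/35)
  +(−1)^1/∏(1,1,4,3,0,0)! = -1/144  (running -1/144)
  +(−1)^2/∏(2,0,3,2,1,1)! = 1/24  (running 5/144)
⟨..|..⟩ = √(9216/35)·(5/144) = +0.563436

+√(20/63) ≈ +0.563436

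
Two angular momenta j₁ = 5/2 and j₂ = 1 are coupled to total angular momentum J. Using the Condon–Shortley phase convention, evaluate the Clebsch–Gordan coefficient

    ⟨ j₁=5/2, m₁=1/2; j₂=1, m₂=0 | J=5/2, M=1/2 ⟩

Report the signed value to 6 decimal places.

+0.169031  (= +√(1/35))

triangle: 1!·4!·1!/7! = 24/5040
(j±m)!: 3!·2!·1!·1!·3!·2! = 144
prefactor² = (2J+1)·Δ·N² = 144/35
  k=0: +1/(0!·1!·2!·1!·2!·0!) = 1/4
  k=1: −1/(1!·0!·1!·0!·3!·1!) = -1/6
Σ = 1/12  ⇒  CG² = 144/35·1/12² = 1/35
CG = +√(1/35) = +0.169031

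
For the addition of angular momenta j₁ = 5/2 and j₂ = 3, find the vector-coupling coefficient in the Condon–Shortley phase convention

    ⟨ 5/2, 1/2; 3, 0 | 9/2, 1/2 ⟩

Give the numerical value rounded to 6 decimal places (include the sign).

j₁+j₂−J=1  J+j₁−j₂=4  J−j₁+j₂=5  j₁+j₂+J+1=11
(j₁±m₁, j₂±m₂, J±M) = (3,2,3,3,5,4)
P² = 69120/77
sum k=0..1:
  [0] +1/48 = 1/48
  [1] −1/72 = -1/72
S = 1/144
C² = P²·S² = 10/231 ; C = +0.208063

+√(10/231) ≈ +0.208063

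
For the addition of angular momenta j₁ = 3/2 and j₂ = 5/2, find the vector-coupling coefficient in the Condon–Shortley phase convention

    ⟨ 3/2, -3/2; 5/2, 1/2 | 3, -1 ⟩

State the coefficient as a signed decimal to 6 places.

−√(9/20) ≈ -0.670820

j₁+j₂−J=1  J+j₁−j₂=2  J−j₁+j₂=4  j₁+j₂+J+1=8
(j₁±m₁, j₂±m₂, J±M) = (0,3,3,2,2,4)
P² = 144/5
sum k=1..1:
  [1] −1/8 = -1/8
S = -1/8
C² = P²·S² = 9/20 ; C = -0.670820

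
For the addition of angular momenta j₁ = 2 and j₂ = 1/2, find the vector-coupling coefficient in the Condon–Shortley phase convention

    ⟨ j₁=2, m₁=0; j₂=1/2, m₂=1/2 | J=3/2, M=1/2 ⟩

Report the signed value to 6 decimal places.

-0.632456

√[4·1!3!0!/5! · 2!2!1!0!2!1!] = √(8/5)
  +(−1)^1/∏(1,0,1,0,2,0)! = -1/2  (running -1/2)
⟨..|..⟩ = √(8/5)·(-1/2) = -0.632456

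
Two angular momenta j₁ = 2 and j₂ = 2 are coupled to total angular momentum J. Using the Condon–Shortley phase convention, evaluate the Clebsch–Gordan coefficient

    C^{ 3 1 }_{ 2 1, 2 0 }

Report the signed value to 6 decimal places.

√[7·1!3!3!/8! · 3!1!2!2!4!2!] = √(36/5)
  +(−1)^0/∏(0,1,1,2,2,1)! = 1/4  (running 1/4)
  +(−1)^1/∏(1,0,0,1,3,2)! = -1/12  (running 1/6)
⟨..|..⟩ = √(36/5)·(1/6) = +0.447214

+√(1/5) ≈ +0.447214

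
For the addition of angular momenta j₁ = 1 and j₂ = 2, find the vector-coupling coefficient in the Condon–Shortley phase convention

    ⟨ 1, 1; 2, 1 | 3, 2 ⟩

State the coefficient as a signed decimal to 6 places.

+√(2/3) = +0.816497

triangle: 0!×2!×4!/7! = 48/5040
(j±m)!: 2!×0!×3!×1!×5!×1! = 1440
prefactor² = (2J+1)×Δ×N² = 96
  k=0: +1/(0!×0!×0!×3!×2!×1!) = 1/12
Σ = 1/12  ⇒  CG² = 96×1/12² = 2/3
CG = +√(2/3) = +0.816497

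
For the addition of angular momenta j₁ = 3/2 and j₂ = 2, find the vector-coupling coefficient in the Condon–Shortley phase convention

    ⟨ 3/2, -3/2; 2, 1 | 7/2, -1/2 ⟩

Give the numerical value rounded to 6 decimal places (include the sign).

+0.338062

√[8·0!3!4!/8! · 0!3!3!1!3!4!] = √(5184/35)
  +(−1)^0/∏(0,0,3,3,0,1)! = 1/36  (running 1/36)
⟨..|..⟩ = √(5184/35)·(1/36) = +0.338062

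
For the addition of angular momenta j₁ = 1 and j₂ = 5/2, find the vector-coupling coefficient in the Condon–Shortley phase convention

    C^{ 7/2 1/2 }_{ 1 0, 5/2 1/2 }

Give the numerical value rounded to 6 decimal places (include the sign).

+√(4/7) ≈ +0.755929

triangle: 0!*2!*5!/8! = 240/40320
(j±m)!: 1!*1!*3!*2!*4!*3! = 1728
prefactor² = (2J+1)*Δ*N² = 576/7
  k=0: +1/(0!*0!*1!*3!*1!*2!) = 1/12
Σ = 1/12  ⇒  CG² = 576/7*1/12² = 4/7
CG = +√(4/7) = +0.755929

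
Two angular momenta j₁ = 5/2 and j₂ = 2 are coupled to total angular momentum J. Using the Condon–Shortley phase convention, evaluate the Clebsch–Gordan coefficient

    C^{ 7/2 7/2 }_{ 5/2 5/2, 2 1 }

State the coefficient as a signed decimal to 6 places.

√[8·1!4!3!/9! · 5!0!3!1!7!0!] = √(11520)
  +(−1)^0/∏(0,1,0,3,4,0)! = 1/144  (running 1/144)
⟨..|..⟩ = √(11520)·(1/144) = +0.745356

+√(5/9) = +0.745356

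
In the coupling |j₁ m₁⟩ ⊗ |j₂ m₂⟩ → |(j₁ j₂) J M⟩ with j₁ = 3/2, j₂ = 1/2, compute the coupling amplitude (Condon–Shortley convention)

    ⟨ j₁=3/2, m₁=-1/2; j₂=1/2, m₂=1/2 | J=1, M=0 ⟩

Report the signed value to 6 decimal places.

triangle: 1!*2!*0!/4! = 2/24
(j±m)!: 1!*2!*1!*0!*1!*1! = 2
prefactor² = (2J+1)*Δ*N² = 1/2
  k=1: −1/(1!*0!*1!*0!*1!*0!) = -1
Σ = -1  ⇒  CG² = 1/2*(-1)² = 1/2
CG = −√(1/2) = -0.707107

−√(1/2) ≈ -0.707107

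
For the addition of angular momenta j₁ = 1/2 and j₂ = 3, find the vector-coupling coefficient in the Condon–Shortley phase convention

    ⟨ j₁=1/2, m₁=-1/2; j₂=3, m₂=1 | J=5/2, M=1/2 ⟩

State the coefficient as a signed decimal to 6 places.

√[6·1!0!5!/7! · 0!1!4!2!3!2!] = √(576/7)
  +(−1)^1/∏(1,0,0,3,0,2)! = -1/12  (running -1/12)
⟨..|..⟩ = √(576/7)·(-1/12) = -0.755929

-0.755929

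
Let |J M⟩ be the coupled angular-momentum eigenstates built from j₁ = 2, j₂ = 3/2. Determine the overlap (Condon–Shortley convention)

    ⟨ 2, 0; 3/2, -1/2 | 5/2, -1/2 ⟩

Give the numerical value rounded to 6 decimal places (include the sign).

j₁+j₂−J=1  J+j₁−j₂=3  J−j₁+j₂=2  j₁+j₂+J+1=7
(j₁±m₁, j₂±m₂, J±M) = (2,2,1,2,2,3)
P² = 48/35
sum k=0..1:
  [0] +1/2 = 1/2
  [1] −1/4 = -1/4
S = 1/4
C² = P²·S² = 3/35 ; C = +0.292770

+√(3/35) = +0.292770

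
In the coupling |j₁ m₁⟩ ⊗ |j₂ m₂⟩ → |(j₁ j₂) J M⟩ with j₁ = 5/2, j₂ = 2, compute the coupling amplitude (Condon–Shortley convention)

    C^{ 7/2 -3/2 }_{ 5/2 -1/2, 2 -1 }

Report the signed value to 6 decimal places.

+√(2/21) = +0.308607

√[8·1!4!3!/9! · 2!3!1!3!2!5!] = √(384/7)
  +(−1)^0/∏(0,1,3,1,1,2)! = 1/12  (running 1/12)
  +(−1)^1/∏(1,0,2,0,2,3)! = -1/24  (running 1/24)
⟨..|..⟩ = √(384/7)·(1/24) = +0.308607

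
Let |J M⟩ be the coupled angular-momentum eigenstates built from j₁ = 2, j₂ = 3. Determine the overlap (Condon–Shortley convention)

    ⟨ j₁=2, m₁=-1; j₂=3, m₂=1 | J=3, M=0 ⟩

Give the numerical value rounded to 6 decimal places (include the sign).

+√(1/30) ≈ +0.182574

j₁+j₂−J=2  J+j₁−j₂=2  J−j₁+j₂=4  j₁+j₂+J+1=9
(j₁±m₁, j₂±m₂, J±M) = (1,3,4,2,3,3)
P² = 96/5
sum k=1..2:
  [1] −1/12 = -1/12
  [2] +1/8 = 1/8
S = 1/24
C² = P²·S² = 1/30 ; C = +0.182574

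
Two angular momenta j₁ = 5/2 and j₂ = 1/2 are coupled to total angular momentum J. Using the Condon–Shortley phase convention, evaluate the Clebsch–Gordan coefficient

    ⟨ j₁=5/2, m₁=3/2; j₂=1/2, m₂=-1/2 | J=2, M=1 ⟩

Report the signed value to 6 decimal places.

+√(2/3) = +0.816497

j₁+j₂−J=1  J+j₁−j₂=4  J−j₁+j₂=0  j₁+j₂+J+1=6
(j₁±m₁, j₂±m₂, J±M) = (4,1,0,1,3,1)
P² = 24
sum k=0..0:
  [0] +1/6 = 1/6
S = 1/6
C² = P²·S² = 2/3 ; C = +0.816497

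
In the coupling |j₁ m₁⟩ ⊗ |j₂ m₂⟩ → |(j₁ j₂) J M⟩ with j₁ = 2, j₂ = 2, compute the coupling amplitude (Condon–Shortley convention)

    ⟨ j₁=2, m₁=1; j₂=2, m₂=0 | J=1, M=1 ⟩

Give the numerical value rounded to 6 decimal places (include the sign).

−√(3/10) ≈ -0.547723

√[3·3!1!1!/6! · 3!1!2!2!2!0!] = √(6/5)
  +(−1)^1/∏(1,2,0,1,1,0)! = -1/2  (running -1/2)
⟨..|..⟩ = √(6/5)·(-1/2) = -0.547723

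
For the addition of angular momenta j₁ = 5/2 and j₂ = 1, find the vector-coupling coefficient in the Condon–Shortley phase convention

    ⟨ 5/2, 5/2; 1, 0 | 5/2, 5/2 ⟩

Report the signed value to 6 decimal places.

+√(5/7) = +0.845154

triangle: 1!·4!·1!/7! = 24/5040
(j±m)!: 5!·0!·1!·1!·5!·0! = 14400
prefactor² = (2J+1)·Δ·N² = 2880/7
  k=0: +1/(0!·1!·0!·1!·4!·0!) = 1/24
Σ = 1/24  ⇒  CG² = 2880/7·1/24² = 5/7
CG = +√(5/7) = +0.845154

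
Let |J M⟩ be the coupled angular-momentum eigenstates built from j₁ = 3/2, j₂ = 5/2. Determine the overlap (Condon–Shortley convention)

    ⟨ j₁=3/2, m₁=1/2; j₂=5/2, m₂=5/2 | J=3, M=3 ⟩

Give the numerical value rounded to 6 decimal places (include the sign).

−√(5/8) = -0.790569

j₁+j₂−J=1  J+j₁−j₂=2  J−j₁+j₂=4  j₁+j₂+J+1=8
(j₁±m₁, j₂±m₂, J±M) = (2,1,5,0,6,0)
P² = 1440
sum k=1..1:
  [1] −1/48 = -1/48
S = -1/48
C² = P²·S² = 5/8 ; C = -0.790569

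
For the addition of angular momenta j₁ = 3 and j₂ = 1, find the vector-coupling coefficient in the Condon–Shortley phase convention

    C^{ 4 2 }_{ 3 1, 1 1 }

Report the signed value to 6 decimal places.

+0.731925

j₁+j₂−J=0  J+j₁−j₂=6  J−j₁+j₂=2  j₁+j₂+J+1=9
(j₁±m₁, j₂±m₂, J±M) = (4,2,2,0,6,2)
P² = 34560/7
sum k=0..0:
  [0] +1/96 = 1/96
S = 1/96
C² = P²·S² = 15/28 ; C = +0.731925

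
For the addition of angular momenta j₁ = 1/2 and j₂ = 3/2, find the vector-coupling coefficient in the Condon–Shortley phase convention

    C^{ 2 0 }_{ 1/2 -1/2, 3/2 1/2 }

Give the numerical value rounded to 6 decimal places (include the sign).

+√(1/2) = +0.707107

√[5·0!1!3!/5! · 0!1!2!1!2!2!] = √(2)
  +(−1)^0/∏(0,0,1,2,0,1)! = 1/2  (running 1/2)
⟨..|..⟩ = √(2)·(1/2) = +0.707107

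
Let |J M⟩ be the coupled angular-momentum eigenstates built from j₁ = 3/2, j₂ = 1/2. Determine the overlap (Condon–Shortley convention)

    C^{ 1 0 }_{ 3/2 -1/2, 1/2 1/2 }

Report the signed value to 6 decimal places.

j₁+j₂−J=1  J+j₁−j₂=2  J−j₁+j₂=0  j₁+j₂+J+1=4
(j₁±m₁, j₂±m₂, J±M) = (1,2,1,0,1,1)
P² = 1/2
sum k=1..1:
  [1] −1/1 = -1
S = -1
C² = P²·S² = 1/2 ; C = -0.707107

-0.707107  (= −√(1/2))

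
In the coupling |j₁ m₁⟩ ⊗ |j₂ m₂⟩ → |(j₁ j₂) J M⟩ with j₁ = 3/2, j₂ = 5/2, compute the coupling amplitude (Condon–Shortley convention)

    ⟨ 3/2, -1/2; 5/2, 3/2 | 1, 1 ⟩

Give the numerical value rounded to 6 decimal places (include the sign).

j₁+j₂−J=3  J+j₁−j₂=0  J−j₁+j₂=2  j₁+j₂+J+1=6
(j₁±m₁, j₂±m₂, J±M) = (1,2,4,1,2,0)
P² = 24/5
sum k=2..2:
  [2] +1/4 = 1/4
S = 1/4
C² = P²·S² = 3/10 ; C = +0.547723

+√(3/10) ≈ +0.547723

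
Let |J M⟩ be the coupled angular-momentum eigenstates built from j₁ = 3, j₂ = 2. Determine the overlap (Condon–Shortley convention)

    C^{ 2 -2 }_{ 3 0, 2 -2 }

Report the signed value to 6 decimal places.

+0.267261  (= +√(1/14))

√[5·3!3!1!/8! · 3!3!0!4!0!4!] = √(648/7)
  +(−1)^0/∏(0,3,3,0,0,1)! = 1/36  (running 1/36)
⟨..|..⟩ = √(648/7)·(1/36) = +0.267261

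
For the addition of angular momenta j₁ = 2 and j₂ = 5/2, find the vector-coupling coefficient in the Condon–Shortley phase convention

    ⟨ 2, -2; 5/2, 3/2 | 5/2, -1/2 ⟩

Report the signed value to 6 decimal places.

triangle: 2!·2!·3!/8! = 24/40320
(j±m)!: 0!·4!·4!·1!·2!·3! = 6912
prefactor² = (2J+1)·Δ·N² = 864/35
  k=2: +1/(2!·0!·2!·2!·0!·1!) = 1/8
Σ = 1/8  ⇒  CG² = 864/35·1/8² = 27/70
CG = +√(27/70) = +0.621059

+√(27/70) = +0.621059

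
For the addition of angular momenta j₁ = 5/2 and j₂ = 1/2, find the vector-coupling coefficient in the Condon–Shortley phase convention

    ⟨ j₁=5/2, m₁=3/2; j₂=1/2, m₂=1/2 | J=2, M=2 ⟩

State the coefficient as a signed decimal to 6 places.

−√(1/6) ≈ -0.408248

j₁+j₂−J=1  J+j₁−j₂=4  J−j₁+j₂=0  j₁+j₂+J+1=6
(j₁±m₁, j₂±m₂, J±M) = (4,1,1,0,4,0)
P² = 96
sum k=1..1:
  [1] −1/24 = -1/24
S = -1/24
C² = P²·S² = 1/6 ; C = -0.408248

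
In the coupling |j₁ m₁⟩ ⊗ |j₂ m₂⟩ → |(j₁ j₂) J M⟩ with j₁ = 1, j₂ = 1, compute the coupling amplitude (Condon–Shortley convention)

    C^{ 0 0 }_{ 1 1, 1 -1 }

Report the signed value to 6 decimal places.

+0.577350

√[1·2!0!0!/3! · 2!0!0!2!0!0!] = √(4/3)
  +(−1)^0/∏(0,2,0,0,0,0)! = 1/2  (running 1/2)
⟨..|..⟩ = √(4/3)·(1/2) = +0.577350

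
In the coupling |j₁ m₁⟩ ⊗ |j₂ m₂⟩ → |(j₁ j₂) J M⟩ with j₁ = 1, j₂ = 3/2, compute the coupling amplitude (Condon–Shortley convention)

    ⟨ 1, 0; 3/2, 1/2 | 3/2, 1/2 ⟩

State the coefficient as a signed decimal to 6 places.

√[4·1!1!2!/5! · 1!1!2!1!2!1!] = √(4/15)
  +(−1)^0/∏(0,1,1,2,0,0)! = 1/2  (running 1/2)
  +(−1)^1/∏(1,0,0,1,1,1)! = -1  (running -1/2)
⟨..|..⟩ = √(4/15)·(-1/2) = -0.258199

-0.258199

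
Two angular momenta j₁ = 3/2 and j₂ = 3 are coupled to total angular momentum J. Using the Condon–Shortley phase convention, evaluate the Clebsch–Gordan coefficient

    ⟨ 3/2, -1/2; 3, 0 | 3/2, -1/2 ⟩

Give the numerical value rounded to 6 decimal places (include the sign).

+√(9/35) ≈ +0.507093

√[4·3!0!3!/7! · 1!2!3!3!1!2!] = √(144/35)
  +(−1)^2/∏(2,1,0,1,0,2)! = 1/4  (running 1/4)
⟨..|..⟩ = √(144/35)·(1/4) = +0.507093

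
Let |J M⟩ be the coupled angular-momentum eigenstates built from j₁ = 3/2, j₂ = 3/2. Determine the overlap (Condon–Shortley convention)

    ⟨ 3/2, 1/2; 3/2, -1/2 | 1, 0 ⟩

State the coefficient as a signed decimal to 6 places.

j₁+j₂−J=2  J+j₁−j₂=1  J−j₁+j₂=1  j₁+j₂+J+1=5
(j₁±m₁, j₂±m₂, J±M) = (2,1,1,2,1,1)
P² = 1/5
sum k=0..1:
  [0] +1/2 = 1/2
  [1] −1/1 = -1
S = -1/2
C² = P²·S² = 1/20 ; C = -0.223607

−√(1/20) = -0.223607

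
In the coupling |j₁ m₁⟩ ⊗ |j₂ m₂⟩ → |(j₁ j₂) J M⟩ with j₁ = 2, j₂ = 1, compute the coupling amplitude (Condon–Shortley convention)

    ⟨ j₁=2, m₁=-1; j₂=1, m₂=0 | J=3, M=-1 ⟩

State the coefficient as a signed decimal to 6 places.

+√(8/15) ≈ +0.730297

triangle: 0!×4!×2!/7! = 48/5040
(j±m)!: 1!×3!×1!×1!×2!×4! = 288
prefactor² = (2J+1)×Δ×N² = 96/5
  k=0: +1/(0!×0!×3!×1!×1!×1!) = 1/6
Σ = 1/6  ⇒  CG² = 96/5×1/6² = 8/15
CG = +√(8/15) = +0.730297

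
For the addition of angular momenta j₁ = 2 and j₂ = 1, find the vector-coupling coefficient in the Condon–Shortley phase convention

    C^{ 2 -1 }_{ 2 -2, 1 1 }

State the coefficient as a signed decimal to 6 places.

triangle: 1!×3!×1!/6! = 6/720
(j±m)!: 0!×4!×2!×0!×1!×3! = 288
prefactor² = (2J+1)×Δ×N² = 12
  k=1: −1/(1!×0!×3!×1!×0!×0!) = -1/6
Σ = -1/6  ⇒  CG² = 12×(-1/6)² = 1/3
CG = −√(1/3) = -0.577350

−√(1/3) ≈ -0.577350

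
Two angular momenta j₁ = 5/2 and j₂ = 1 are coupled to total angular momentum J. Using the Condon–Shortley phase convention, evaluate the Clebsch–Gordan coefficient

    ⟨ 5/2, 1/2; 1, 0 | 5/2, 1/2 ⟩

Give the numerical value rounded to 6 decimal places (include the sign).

√[6·1!4!1!/7! · 3!2!1!1!3!2!] = √(144/35)
  +(−1)^0/∏(0,1,2,1,2,0)! = 1/4  (running 1/4)
  +(−1)^1/∏(1,0,1,0,3,1)! = -1/6  (running 1/12)
⟨..|..⟩ = √(144/35)·(1/12) = +0.169031

+√(1/35) = +0.169031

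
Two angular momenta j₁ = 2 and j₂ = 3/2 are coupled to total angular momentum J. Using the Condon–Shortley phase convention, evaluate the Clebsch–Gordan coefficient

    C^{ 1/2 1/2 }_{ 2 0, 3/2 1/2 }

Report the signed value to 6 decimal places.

triangle: 3!*1!*0!/5! = 6/120
(j±m)!: 2!*2!*2!*1!*1!*0! = 8
prefactor² = (2J+1)*Δ*N² = 4/5
  k=2: +1/(2!*1!*0!*0!*1!*0!) = 1/2
Σ = 1/2  ⇒  CG² = 4/5*1/2² = 1/5
CG = +√(1/5) = +0.447214

+0.447214  (= +√(1/5))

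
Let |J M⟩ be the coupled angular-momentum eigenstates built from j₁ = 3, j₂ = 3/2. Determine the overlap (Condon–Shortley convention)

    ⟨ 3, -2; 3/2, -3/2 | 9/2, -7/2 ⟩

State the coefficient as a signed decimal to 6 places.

+0.816497

triangle: 0!×6!×3!/10! = 4320/3628800
(j±m)!: 1!×5!×0!×3!×1!×8! = 29030400
prefactor² = (2J+1)×Δ×N² = 345600
  k=0: +1/(0!×0!×5!×0!×1!×3!) = 1/720
Σ = 1/720  ⇒  CG² = 345600×1/720² = 2/3
CG = +√(2/3) = +0.816497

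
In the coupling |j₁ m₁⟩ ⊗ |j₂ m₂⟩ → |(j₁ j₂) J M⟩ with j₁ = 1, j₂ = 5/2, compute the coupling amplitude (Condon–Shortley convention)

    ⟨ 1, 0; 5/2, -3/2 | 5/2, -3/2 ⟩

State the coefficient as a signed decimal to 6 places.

+0.507093  (= +√(9/35))

√[6·1!1!4!/7! · 1!1!1!4!1!4!] = √(576/35)
  +(−1)^0/∏(0,1,1,1,0,3)! = 1/6  (running 1/6)
  +(−1)^1/∏(1,0,0,0,1,4)! = -1/24  (running 1/8)
⟨..|..⟩ = √(576/35)·(1/8) = +0.507093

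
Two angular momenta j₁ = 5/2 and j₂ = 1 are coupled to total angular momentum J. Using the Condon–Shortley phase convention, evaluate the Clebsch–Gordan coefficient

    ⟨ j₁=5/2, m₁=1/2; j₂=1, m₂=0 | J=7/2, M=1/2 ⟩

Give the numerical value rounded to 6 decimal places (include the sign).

triangle: 0!×5!×2!/8! = 240/40320
(j±m)!: 3!×2!×1!×1!×4!×3! = 1728
prefactor² = (2J+1)×Δ×N² = 576/7
  k=0: +1/(0!×0!×2!×1!×3!×1!) = 1/12
Σ = 1/12  ⇒  CG² = 576/7×1/12² = 4/7
CG = +√(4/7) = +0.755929

+0.755929  (= +√(4/7))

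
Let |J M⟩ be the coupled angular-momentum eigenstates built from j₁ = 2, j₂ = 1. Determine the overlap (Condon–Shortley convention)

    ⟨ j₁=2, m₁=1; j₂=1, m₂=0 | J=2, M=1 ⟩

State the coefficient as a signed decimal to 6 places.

+0.408248

triangle: 1!×3!×1!/6! = 6/720
(j±m)!: 3!×1!×1!×1!×3!×1! = 36
prefactor² = (2J+1)×Δ×N² = 3/2
  k=0: +1/(0!×1!×1!×1!×2!×0!) = 1/2
  k=1: −1/(1!×0!×0!×0!×3!×1!) = -1/6
Σ = 1/3  ⇒  CG² = 3/2×1/3² = 1/6
CG = +√(1/6) = +0.408248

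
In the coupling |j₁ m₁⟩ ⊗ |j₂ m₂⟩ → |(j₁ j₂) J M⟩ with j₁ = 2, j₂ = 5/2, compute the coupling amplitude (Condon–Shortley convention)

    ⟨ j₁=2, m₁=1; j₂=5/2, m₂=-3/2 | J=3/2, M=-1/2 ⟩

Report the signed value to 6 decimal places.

−√(2/105) = -0.138013

j₁+j₂−J=3  J+j₁−j₂=1  J−j₁+j₂=2  j₁+j₂+J+1=7
(j₁±m₁, j₂±m₂, J±M) = (3,1,1,4,1,2)
P² = 96/35
sum k=0..1:
  [0] +1/6 = 1/6
  [1] −1/4 = -1/4
S = -1/12
C² = P²·S² = 2/105 ; C = -0.138013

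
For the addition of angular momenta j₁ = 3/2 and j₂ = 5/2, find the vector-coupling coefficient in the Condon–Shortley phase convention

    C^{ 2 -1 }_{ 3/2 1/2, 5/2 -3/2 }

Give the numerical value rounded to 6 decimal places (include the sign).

√[5·2!1!3!/7! · 2!1!1!4!1!3!] = √(24/7)
  +(−1)^0/∏(0,2,1,1,0,2)! = 1/4  (running 1/4)
  +(−1)^1/∏(1,1,0,0,1,3)! = -1/6  (running 1/12)
⟨..|..⟩ = √(24/7)·(1/12) = +0.154303

+0.154303  (= +√(1/42))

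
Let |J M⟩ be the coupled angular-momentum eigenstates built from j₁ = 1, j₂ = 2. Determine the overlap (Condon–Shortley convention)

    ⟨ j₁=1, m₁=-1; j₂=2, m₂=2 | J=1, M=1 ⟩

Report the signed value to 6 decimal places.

+0.774597  (= +√(3/5))

j₁+j₂−J=2  J+j₁−j₂=0  J−j₁+j₂=2  j₁+j₂+J+1=5
(j₁±m₁, j₂±m₂, J±M) = (0,2,4,0,2,0)
P² = 48/5
sum k=2..2:
  [2] +1/4 = 1/4
S = 1/4
C² = P²·S² = 3/5 ; C = +0.774597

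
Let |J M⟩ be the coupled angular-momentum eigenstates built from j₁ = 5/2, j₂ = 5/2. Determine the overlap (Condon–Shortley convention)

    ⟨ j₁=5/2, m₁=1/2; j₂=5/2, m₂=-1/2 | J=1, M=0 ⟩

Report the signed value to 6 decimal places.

triangle: 4!×1!×1!/7! = 24/5040
(j±m)!: 3!×2!×2!×3!×1!×1! = 144
prefactor² = (2J+1)×Δ×N² = 72/35
  k=1: −1/(1!×3!×1!×1!×0!×0!) = -1/6
  k=2: +1/(2!×2!×0!×0!×1!×1!) = 1/4
Σ = 1/12  ⇒  CG² = 72/35×1/12² = 1/70
CG = +√(1/70) = +0.119523

+√(1/70) ≈ +0.119523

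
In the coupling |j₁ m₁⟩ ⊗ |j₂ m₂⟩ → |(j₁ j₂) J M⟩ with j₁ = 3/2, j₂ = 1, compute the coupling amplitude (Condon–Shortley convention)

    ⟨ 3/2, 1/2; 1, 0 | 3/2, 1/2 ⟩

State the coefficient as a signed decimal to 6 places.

+√(1/15) ≈ +0.258199

j₁+j₂−J=1  J+j₁−j₂=2  J−j₁+j₂=1  j₁+j₂+J+1=5
(j₁±m₁, j₂±m₂, J±M) = (2,1,1,1,2,1)
P² = 4/15
sum k=0..1:
  [0] +1/1 = 1
  [1] −1/2 = -1/2
S = 1/2
C² = P²·S² = 1/15 ; C = +0.258199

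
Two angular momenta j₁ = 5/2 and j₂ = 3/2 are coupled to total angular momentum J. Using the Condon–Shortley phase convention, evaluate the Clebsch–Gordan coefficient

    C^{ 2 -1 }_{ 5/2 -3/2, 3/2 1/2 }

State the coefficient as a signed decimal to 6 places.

j₁+j₂−J=2  J+j₁−j₂=3  J−j₁+j₂=1  j₁+j₂+J+1=7
(j₁±m₁, j₂±m₂, J±M) = (1,4,2,1,1,3)
P² = 24/7
sum k=1..2:
  [1] −1/6 = -1/6
  [2] +1/4 = 1/4
S = 1/12
C² = P²·S² = 1/42 ; C = +0.154303

+0.154303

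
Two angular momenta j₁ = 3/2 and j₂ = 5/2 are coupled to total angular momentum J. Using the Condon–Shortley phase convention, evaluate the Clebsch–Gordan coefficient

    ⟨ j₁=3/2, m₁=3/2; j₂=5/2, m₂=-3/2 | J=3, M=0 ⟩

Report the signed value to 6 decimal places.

+0.547723  (= +√(3/10))

triangle: 1!×2!×4!/8! = 48/40320
(j±m)!: 3!×0!×1!×4!×3!×3! = 5184
prefactor² = (2J+1)×Δ×N² = 216/5
  k=0: +1/(0!×1!×0!×1!×2!×3!) = 1/12
Σ = 1/12  ⇒  CG² = 216/5×1/12² = 3/10
CG = +√(3/10) = +0.547723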